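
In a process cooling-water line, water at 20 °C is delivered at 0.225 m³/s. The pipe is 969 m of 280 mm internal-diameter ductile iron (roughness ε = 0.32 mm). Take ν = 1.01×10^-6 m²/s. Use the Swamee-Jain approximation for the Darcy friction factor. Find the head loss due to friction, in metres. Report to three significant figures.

V = 4Q/(πD²) = 4·0.225/(π·0.280²) = 3.654 m/s
Re = VD/ν = 3.654·0.280/1.01×10^-6 = 1.01×10^6 → turbulent
ε/D = 0.32/280 = 0.00114
Swamee-Jain: f = 0.02065
h_f = f(L/D)V²/(2g) = 0.02065·(969/0.280)·3.654²/(2·9.81) = 48.63 m

h_f ≈ 48.6 m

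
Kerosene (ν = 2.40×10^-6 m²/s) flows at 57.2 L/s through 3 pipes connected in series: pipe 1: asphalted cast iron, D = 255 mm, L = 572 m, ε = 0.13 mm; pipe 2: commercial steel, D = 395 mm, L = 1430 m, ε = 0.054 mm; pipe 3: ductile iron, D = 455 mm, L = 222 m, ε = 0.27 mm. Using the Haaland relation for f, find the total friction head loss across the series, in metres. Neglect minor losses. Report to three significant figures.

H ≈ 3.67 m

Pipe 1: V = 1.120 m/s, Re = 1.19×10^5, ε/D = 5.10×10^-4, f = 0.01969, h_1 = f(L/D)V²/2g = 2.824 m
Pipe 2: V = 0.4668 m/s, Re = 7.68×10^4, ε/D = 1.37×10^-4, f = 0.01937, h_2 = f(L/D)V²/2g = 0.7786 m
Pipe 3: V = 0.3518 m/s, Re = 6.67×10^4, ε/D = 5.93×10^-4, f = 0.02157, h_3 = f(L/D)V²/2g = 0.06637 m
Series → Q common, losses add: H = Σh = 3.669 m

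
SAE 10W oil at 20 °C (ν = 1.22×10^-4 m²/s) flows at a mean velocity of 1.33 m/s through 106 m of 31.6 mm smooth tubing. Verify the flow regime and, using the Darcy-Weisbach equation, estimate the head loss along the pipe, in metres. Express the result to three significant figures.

h_f ≈ 56.2 m

Re = VD/ν = 1.33·0.03160/1.22×10^-4 = 344 → laminar (Re < 2300)
f = 64/Re = 0.1858
h_f = f(L/D)V²/(2g) = 0.1858·(106/0.03160)·1.33²/(2·9.81) = 56.19 m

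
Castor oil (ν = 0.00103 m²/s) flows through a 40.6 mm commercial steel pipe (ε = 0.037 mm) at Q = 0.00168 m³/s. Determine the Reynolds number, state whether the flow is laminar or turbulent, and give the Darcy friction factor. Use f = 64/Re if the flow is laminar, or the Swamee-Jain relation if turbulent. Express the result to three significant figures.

Re ≈ 51.2; laminar; f = 64/Re ≈ 1.25

V = 4Q/(πD²) = 1.298 m/s
Re = VD/ν = 1.298·0.0406/0.00103 = 51.2
Re < 2300 → laminar → f = 64/Re = 1.251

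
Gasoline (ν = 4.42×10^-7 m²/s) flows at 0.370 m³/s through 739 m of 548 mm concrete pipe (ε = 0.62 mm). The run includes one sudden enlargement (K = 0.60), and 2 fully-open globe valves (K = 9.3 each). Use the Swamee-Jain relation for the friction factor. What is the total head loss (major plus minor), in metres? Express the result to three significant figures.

V = 4Q/(πD²) = 1.569 m/s; V²/2g = 0.1254 m
Re = 1.94×10^6, ε/D = 0.00113 → f = 0.02044 (Swamee-Jain)
Major: h_f = f(L/D)·V²/2g = 0.02044·1349·0.1254 = 3.458 m
Minor: ΣK = 19.2; h_m = ΣK·V²/2g = 2.408 m
Total H_L = 3.458 + 2.408 = 5.866 m

H_L ≈ 5.87 m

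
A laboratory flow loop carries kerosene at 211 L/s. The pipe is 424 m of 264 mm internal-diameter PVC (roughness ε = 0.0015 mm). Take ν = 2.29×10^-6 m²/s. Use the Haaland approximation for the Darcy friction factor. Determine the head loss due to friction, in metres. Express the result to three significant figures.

h_f ≈ 16.3 m

V = 4Q/(πD²) = 4·0.211/(π·0.264²) = 3.855 m/s
Re = VD/ν = 3.855·0.264/2.29×10^-6 = 4.44×10^5 → turbulent
ε/D = 0.0015/264 = 5.68×10^-6
Haaland: f = 0.01340
h_f = f(L/D)V²/(2g) = 0.01340·(424/0.264)·3.855²/(2·9.81) = 16.30 m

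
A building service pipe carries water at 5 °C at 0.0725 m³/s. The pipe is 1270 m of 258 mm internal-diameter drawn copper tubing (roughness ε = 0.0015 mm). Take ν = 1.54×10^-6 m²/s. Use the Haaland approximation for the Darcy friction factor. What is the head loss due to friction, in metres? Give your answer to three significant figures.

h_f ≈ 7.28 m

V = 4Q/(πD²) = 4·0.0725/(π·0.258²) = 1.387 m/s
Re = VD/ν = 1.387·0.258/1.54×10^-6 = 2.32×10^5 → turbulent
ε/D = 0.0015/258 = 5.81×10^-6
Haaland: f = 0.01509
h_f = f(L/D)V²/(2g) = 0.01509·(1270/0.258)·1.387²/(2·9.81) = 7.283 m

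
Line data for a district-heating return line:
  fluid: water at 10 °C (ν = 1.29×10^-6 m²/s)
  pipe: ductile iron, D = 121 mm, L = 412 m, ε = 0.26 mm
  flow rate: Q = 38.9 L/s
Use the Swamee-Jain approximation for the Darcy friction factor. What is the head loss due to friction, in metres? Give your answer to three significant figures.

h_f ≈ 48.8 m

V = 4Q/(πD²) = 4·0.0389/(π·0.121²) = 3.383 m/s
Re = VD/ν = 3.383·0.121/1.29×10^-6 = 3.17×10^5 → turbulent
ε/D = 0.26/121 = 0.00215
Swamee-Jain: f = 0.02456
h_f = f(L/D)V²/(2g) = 0.02456·(412/0.121)·3.383²/(2·9.81) = 48.78 m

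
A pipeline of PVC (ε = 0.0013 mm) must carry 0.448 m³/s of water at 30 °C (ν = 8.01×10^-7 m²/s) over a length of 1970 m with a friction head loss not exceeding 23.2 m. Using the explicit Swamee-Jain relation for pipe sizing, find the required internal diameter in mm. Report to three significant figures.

Swamee-Jain (Type III): D = 0.66·[ε^1.25·(LQ²/(gh_f))^4.75 + ν·Q^9.4·(L/(gh_f))^5.2]^0.04
LQ²/(gh_f) = 1.737; L/(gh_f) = 8.656
Term 1 = ε^1.25·(…)^4.75 = 6.05×10^-7; Term 2 = ν·Q^9.4·(…)^5.2 = 3.16×10^-5
D = 0.66·(6.05×10^-7 + 3.16×10^-5)^0.04 = 0.4364 m = 436 mm
Check: V = 3.00 m/s, Re = 1.63×10^6, f = 0.01081, h_f = 22.3 m ≈ 23.2 m ✓

D ≈ 436 mm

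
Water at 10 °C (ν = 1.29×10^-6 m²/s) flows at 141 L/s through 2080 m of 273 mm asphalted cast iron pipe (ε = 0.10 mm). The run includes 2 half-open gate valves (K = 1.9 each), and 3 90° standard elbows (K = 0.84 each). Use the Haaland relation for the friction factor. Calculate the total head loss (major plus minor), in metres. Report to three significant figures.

V = 4Q/(πD²) = 2.409 m/s; V²/2g = 0.2957 m
Re = 5.10×10^5, ε/D = 3.66×10^-4 → f = 0.01665 (Haaland)
Major: h_f = f(L/D)·V²/2g = 0.01665·7619·0.2957 = 37.51 m
Minor: ΣK = 6.32; h_m = ΣK·V²/2g = 1.869 m
Total H_L = 37.51 + 1.869 = 39.38 m

H_L ≈ 39.4 m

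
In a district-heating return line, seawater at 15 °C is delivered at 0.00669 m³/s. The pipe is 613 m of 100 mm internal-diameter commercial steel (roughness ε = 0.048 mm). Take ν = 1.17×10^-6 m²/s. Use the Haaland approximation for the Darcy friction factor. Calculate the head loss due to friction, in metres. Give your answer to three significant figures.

V = 4Q/(πD²) = 4·0.00669/(π·0.100²) = 0.8518 m/s
Re = VD/ν = 0.8518·0.100/1.17×10^-6 = 7.28×10^4 → turbulent
ε/D = 0.048/100 = 4.80×10^-4
Haaland: f = 0.02089
h_f = f(L/D)V²/(2g) = 0.02089·(613/0.100)·0.8518²/(2·9.81) = 4.735 m

h_f ≈ 4.74 m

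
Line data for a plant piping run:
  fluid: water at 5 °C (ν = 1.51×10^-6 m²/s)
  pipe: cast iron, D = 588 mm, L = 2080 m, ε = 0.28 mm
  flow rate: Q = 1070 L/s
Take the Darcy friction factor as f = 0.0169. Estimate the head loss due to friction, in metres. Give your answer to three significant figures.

h_f ≈ 47.3 m

V = 4Q/(πD²) = 4·1.07/(π·0.588²) = 3.940 m/s
h_f = f(L/D)V²/(2g) = 0.01690·(2080/0.588)·3.940²/(2·9.81) = 47.31 m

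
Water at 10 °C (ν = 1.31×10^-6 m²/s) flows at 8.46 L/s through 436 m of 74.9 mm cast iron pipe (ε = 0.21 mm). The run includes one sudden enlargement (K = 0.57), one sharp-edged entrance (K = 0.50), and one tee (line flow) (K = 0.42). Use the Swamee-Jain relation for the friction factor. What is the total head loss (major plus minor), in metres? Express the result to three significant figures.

H_L ≈ 30.0 m

V = 4Q/(πD²) = 1.920 m/s; V²/2g = 0.1879 m
Re = 1.10×10^5, ε/D = 0.00280 → f = 0.02716 (Swamee-Jain)
Major: h_f = f(L/D)·V²/2g = 0.02716·5821·0.1879 = 29.71 m
Minor: ΣK = 1.49; h_m = ΣK·V²/2g = 0.2800 m
Total H_L = 29.71 + 0.2800 = 29.99 m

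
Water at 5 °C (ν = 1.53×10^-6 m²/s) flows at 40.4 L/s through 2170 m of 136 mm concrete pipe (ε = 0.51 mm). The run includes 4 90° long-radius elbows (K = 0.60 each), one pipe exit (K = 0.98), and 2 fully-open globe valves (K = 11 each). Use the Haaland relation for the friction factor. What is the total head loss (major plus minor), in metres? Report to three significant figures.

V = 4Q/(πD²) = 2.781 m/s; V²/2g = 0.3942 m
Re = 2.47×10^5, ε/D = 0.00375 → f = 0.02836 (Haaland)
Major: h_f = f(L/D)·V²/2g = 0.02836·15956·0.3942 = 178.4 m
Minor: ΣK = 25.4; h_m = ΣK·V²/2g = 10.01 m
Total H_L = 178.4 + 10.01 = 188.4 m

H_L ≈ 188 m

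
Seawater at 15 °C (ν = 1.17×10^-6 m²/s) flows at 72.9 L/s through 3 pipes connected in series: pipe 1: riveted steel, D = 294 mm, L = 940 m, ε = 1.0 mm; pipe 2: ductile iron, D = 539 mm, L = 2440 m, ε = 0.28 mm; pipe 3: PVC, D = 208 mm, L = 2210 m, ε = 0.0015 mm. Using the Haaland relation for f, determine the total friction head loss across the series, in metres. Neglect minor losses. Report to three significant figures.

Pipe 1: V = 1.074 m/s, Re = 2.70×10^5, ε/D = 0.00340, f = 0.02758, h_1 = f(L/D)V²/2g = 5.183 m
Pipe 2: V = 0.3195 m/s, Re = 1.47×10^5, ε/D = 5.19×10^-4, f = 0.01928, h_2 = f(L/D)V²/2g = 0.4541 m
Pipe 3: V = 2.145 m/s, Re = 3.81×10^5, ε/D = 7.21×10^-6, f = 0.01379, h_3 = f(L/D)V²/2g = 34.36 m
Series → Q common, losses add: H = Σh = 40.00 m

H ≈ 40.0 m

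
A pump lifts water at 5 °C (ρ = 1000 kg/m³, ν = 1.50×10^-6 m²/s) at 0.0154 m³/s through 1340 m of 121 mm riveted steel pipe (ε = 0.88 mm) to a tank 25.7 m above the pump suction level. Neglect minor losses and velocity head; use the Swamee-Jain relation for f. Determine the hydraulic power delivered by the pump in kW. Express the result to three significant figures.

P_hyd ≈ 9.24 kW

V = 4Q/(πD²) = 1.339 m/s; Re = 1.08×10^5; ε/D = 0.00727; f = 0.03505
h_f = f(L/D)V²/2g = 35.49 m
Total head H = z + h_f = 25.7 + 35.49 = 61.19 m
P_hyd = ρgQH = 1000·9.81·0.0154·61.19 = 9.244 kW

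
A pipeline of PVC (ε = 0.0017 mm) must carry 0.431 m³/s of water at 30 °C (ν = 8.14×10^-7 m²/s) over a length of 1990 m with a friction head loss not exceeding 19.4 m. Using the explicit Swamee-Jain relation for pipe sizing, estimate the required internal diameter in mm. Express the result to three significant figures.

Swamee-Jain (Type III): D = 0.66·[ε^1.25·(LQ²/(gh_f))^4.75 + ν·Q^9.4·(L/(gh_f))^5.2]^0.04
LQ²/(gh_f) = 1.942; L/(gh_f) = 10.46
Term 1 = ε^1.25·(…)^4.75 = 1.44×10^-6; Term 2 = ν·Q^9.4·(…)^5.2 = 5.96×10^-5
D = 0.66·(1.44×10^-6 + 5.96×10^-5)^0.04 = 0.4477 m = 448 mm
Check: V = 2.74 m/s, Re = 1.51×10^6, f = 0.01097, h_f = 18.6 m ≈ 19.4 m ✓

D ≈ 448 mm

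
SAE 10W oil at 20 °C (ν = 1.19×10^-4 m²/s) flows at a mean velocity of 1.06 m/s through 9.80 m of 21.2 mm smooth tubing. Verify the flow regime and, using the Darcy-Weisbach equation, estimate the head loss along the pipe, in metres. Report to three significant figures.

h_f ≈ 8.97 m

Re = VD/ν = 1.06·0.02120/1.19×10^-4 = 189 → laminar (Re < 2300)
f = 64/Re = 0.3389
h_f = f(L/D)V²/(2g) = 0.3389·(9.80/0.02120)·1.06²/(2·9.81) = 8.972 m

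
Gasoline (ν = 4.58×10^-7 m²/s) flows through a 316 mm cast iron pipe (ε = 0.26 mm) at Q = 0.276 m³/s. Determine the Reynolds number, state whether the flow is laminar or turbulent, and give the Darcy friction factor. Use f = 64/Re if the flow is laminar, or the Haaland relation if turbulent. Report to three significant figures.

V = 4Q/(πD²) = 3.519 m/s
Re = VD/ν = 3.519·0.316/4.58×10^-7 = 2.43×10^6
Re > 4000 → turbulent; ε/D = 8.23×10^-4
Haaland: f = 0.01890

Re ≈ 2.43×10^6; turbulent; f ≈ 0.0189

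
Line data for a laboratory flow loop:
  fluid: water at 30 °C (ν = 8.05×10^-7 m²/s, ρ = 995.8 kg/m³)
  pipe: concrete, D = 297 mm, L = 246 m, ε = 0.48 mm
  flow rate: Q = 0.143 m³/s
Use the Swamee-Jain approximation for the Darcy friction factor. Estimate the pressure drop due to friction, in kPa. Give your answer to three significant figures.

Δp ≈ 39.6 kPa

V = 4Q/(πD²) = 4·0.143/(π·0.297²) = 2.064 m/s
Re = VD/ν = 2.064·0.297/8.05×10^-7 = 7.62×10^5 → turbulent
ε/D = 0.48/297 = 0.00162
Swamee-Jain: f = 0.02252
h_f = f(L/D)V²/(2g) = 0.02252·(246/0.297)·2.064²/(2·9.81) = 4.051 m
Δp = ρg·h_f = 995.8·9.81·4.051 = 39.57 kPa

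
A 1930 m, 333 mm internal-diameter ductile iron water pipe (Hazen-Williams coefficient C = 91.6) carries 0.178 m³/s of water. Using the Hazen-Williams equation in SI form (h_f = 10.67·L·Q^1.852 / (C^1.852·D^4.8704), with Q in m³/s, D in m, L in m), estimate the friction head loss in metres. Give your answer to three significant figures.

h_f ≈ 41.5 m

h_f = 10.67·1930·0.178^1.852 / (91.6^1.852·0.333^4.8704) = 41.49 m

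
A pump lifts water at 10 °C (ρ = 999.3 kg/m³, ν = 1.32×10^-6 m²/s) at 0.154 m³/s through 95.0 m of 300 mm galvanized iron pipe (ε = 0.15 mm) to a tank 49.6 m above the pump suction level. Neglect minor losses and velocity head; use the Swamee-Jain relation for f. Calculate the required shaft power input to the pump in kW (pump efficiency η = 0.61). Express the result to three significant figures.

V = 4Q/(πD²) = 2.179 m/s; Re = 4.95×10^5; ε/D = 5.00×10^-4; f = 0.01779
h_f = f(L/D)V²/2g = 1.363 m
Total head H = z + h_f = 49.6 + 1.363 = 50.96 m
P_hyd = ρgQH = 999.3·9.81·0.154·50.96 = 76.94 kW
P_shaft = P_hyd/η = 76.94/0.61 = 126.1 kW

P_shaft ≈ 126 kW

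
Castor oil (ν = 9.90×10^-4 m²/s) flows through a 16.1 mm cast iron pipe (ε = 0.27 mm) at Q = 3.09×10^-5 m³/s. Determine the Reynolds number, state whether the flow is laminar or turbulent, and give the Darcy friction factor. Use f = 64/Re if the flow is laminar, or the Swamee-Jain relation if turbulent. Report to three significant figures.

Re ≈ 2.47; laminar; f = 64/Re ≈ 25.9

V = 4Q/(πD²) = 0.1518 m/s
Re = VD/ν = 0.1518·0.0161/9.90×10^-4 = 2.47
Re < 2300 → laminar → f = 64/Re = 25.93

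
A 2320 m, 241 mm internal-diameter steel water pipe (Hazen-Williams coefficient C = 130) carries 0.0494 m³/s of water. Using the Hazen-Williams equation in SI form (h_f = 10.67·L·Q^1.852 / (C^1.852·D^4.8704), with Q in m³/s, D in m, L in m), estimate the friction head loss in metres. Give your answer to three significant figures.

h_f = 10.67·2320·0.0494^1.852 / (130^1.852·0.241^4.8704) = 11.73 m

h_f ≈ 11.7 m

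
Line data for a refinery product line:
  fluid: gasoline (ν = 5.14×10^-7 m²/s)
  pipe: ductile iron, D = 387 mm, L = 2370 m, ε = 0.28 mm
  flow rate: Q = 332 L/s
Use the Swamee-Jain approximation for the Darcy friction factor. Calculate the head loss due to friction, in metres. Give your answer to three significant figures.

V = 4Q/(πD²) = 4·0.332/(π·0.387²) = 2.822 m/s
Re = VD/ν = 2.822·0.387/5.14×10^-7 = 2.13×10^6 → turbulent
ε/D = 0.28/387 = 7.24×10^-4
Swamee-Jain: f = 0.01842
h_f = f(L/D)V²/(2g) = 0.01842·(2370/0.387)·2.822²/(2·9.81) = 45.81 m

h_f ≈ 45.8 m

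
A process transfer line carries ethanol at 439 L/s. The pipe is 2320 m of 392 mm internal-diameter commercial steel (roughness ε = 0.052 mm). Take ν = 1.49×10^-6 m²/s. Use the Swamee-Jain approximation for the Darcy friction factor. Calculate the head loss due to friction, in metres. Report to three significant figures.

h_f ≈ 55.9 m

V = 4Q/(πD²) = 4·0.439/(π·0.392²) = 3.637 m/s
Re = VD/ν = 3.637·0.392/1.49×10^-6 = 9.57×10^5 → turbulent
ε/D = 0.052/392 = 1.33×10^-4
Swamee-Jain: f = 0.01401
h_f = f(L/D)V²/(2g) = 0.01401·(2320/0.392)·3.637²/(2·9.81) = 55.91 m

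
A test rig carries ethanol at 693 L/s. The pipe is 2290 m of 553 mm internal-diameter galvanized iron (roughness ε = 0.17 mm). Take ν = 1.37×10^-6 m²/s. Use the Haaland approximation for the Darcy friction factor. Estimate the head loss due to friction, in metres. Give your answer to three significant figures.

h_f ≈ 27.4 m

V = 4Q/(πD²) = 4·0.693/(π·0.553²) = 2.885 m/s
Re = VD/ν = 2.885·0.553/1.37×10^-6 = 1.16×10^6 → turbulent
ε/D = 0.17/553 = 3.07×10^-4
Haaland: f = 0.01559
h_f = f(L/D)V²/(2g) = 0.01559·(2290/0.553)·2.885²/(2·9.81) = 27.39 m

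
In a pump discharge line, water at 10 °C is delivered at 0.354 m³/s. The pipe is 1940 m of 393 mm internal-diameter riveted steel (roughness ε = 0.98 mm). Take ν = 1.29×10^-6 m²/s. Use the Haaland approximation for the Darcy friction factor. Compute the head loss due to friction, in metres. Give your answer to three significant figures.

V = 4Q/(πD²) = 4·0.354/(π·0.393²) = 2.918 m/s
Re = VD/ν = 2.918·0.393/1.29×10^-6 = 8.89×10^5 → turbulent
ε/D = 0.98/393 = 0.00249
Haaland: f = 0.02506
h_f = f(L/D)V²/(2g) = 0.02506·(1940/0.393)·2.918²/(2·9.81) = 53.70 m

h_f ≈ 53.7 m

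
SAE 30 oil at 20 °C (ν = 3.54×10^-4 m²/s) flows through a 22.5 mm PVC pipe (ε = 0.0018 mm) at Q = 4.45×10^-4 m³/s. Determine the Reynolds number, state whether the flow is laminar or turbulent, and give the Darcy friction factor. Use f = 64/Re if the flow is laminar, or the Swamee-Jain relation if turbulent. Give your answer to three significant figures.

Re ≈ 71.1; laminar; f = 64/Re ≈ 0.900

V = 4Q/(πD²) = 1.119 m/s
Re = VD/ν = 1.119·0.0225/3.54×10^-4 = 71.1
Re < 2300 → laminar → f = 64/Re = 0.8997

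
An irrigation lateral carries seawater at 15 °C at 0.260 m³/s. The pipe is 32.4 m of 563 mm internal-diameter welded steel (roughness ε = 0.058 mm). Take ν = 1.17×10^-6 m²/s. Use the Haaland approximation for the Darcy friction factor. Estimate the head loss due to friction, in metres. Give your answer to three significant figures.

h_f ≈ 0.0457 m

V = 4Q/(πD²) = 4·0.260/(π·0.563²) = 1.044 m/s
Re = VD/ν = 1.044·0.563/1.17×10^-6 = 5.03×10^5 → turbulent
ε/D = 0.058/563 = 1.03×10^-4
Haaland: f = 0.01429
h_f = f(L/D)V²/(2g) = 0.01429·(32.4/0.563)·1.044²/(2·9.81) = 0.04572 m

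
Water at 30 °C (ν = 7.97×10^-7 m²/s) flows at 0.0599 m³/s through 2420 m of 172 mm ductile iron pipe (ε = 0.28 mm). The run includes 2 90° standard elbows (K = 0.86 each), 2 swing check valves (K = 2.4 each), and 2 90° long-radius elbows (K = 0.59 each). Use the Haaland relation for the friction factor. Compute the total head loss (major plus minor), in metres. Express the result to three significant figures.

H_L ≈ 110 m

V = 4Q/(πD²) = 2.578 m/s; V²/2g = 0.3387 m
Re = 5.56×10^5, ε/D = 0.00163 → f = 0.02257 (Haaland)
Major: h_f = f(L/D)·V²/2g = 0.02257·14070·0.3387 = 107.6 m
Minor: ΣK = 7.70; h_m = ΣK·V²/2g = 2.608 m
Total H_L = 107.6 + 2.608 = 110.2 m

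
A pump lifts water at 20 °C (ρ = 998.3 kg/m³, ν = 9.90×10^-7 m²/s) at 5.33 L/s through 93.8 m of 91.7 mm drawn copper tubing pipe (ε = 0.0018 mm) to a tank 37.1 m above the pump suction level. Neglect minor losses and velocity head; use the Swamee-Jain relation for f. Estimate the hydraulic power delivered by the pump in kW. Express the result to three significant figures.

P_hyd ≈ 1.97 kW

V = 4Q/(πD²) = 0.8070 m/s; Re = 7.48×10^4; ε/D = 1.96×10^-5; f = 0.01910
h_f = f(L/D)V²/2g = 0.6486 m
Total head H = z + h_f = 37.1 + 0.6486 = 37.75 m
P_hyd = ρgQH = 998.3·9.81·0.00533·37.75 = 1.970 kW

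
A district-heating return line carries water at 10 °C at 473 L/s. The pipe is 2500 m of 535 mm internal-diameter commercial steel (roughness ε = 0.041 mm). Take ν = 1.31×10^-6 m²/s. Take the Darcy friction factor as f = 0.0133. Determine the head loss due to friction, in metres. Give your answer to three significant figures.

V = 4Q/(πD²) = 4·0.473/(π·0.535²) = 2.104 m/s
h_f = f(L/D)V²/(2g) = 0.01330·(2500/0.535)·2.104²/(2·9.81) = 14.02 m

h_f ≈ 14.0 m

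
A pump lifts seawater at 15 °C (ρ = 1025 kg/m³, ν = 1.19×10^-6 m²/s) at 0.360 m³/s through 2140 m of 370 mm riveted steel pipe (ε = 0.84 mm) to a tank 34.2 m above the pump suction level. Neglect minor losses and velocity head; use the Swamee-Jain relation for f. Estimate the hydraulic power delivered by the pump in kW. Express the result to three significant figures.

V = 4Q/(πD²) = 3.348 m/s; Re = 1.04×10^6; ε/D = 0.00227; f = 0.02446
h_f = f(L/D)V²/2g = 80.84 m
Total head H = z + h_f = 34.2 + 80.84 = 115.0 m
P_hyd = ρgQH = 1025·9.81·0.360·115.0 = 416.4 kW

P_hyd ≈ 416 kW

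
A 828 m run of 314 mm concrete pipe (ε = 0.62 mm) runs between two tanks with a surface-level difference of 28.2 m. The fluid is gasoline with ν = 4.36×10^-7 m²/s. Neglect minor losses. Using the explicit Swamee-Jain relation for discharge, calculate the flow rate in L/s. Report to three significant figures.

Q ≈ 232 L/s

Swamee-Jain (Type II): Q = -0.965·√(gD⁵h_f/L)·ln[ε/(3.7D) + √(3.17ν²L/(gD³h_f))]
√(gD⁵h_f/L) = √(9.81·0.314⁵·28.2/828) = 0.03194
ε/(3.7D) = 5.34×10^-4; √(3.17ν²L/(gD³h_f)) = 7.63×10^-6
Q = -0.965·0.03194·ln(5.413×10^-4) = 0.2318 m³/s
Check: V = 2.99 m/s, Re = 2.16×10^6, f = 0.02347, h_f = 28.3 m ≈ 28.2 m ✓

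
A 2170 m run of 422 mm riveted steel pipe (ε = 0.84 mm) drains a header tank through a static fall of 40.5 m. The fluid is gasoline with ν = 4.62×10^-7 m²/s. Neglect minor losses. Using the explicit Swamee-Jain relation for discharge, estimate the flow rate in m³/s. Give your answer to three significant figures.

Swamee-Jain (Type II): Q = -0.965·√(gD⁵h_f/L)·ln[ε/(3.7D) + √(3.17ν²L/(gD³h_f))]
√(gD⁵h_f/L) = √(9.81·0.422⁵·40.5/2170) = 0.04950
ε/(3.7D) = 5.38×10^-4; √(3.17ν²L/(gD³h_f)) = 7.01×10^-6
Q = -0.965·0.04950·ln(5.450×10^-4) = 0.3590 m³/s
Check: V = 2.57 m/s, Re = 2.34×10^6, f = 0.02351, h_f = 40.6 m ≈ 40.5 m ✓

Q ≈ 0.359 m³/s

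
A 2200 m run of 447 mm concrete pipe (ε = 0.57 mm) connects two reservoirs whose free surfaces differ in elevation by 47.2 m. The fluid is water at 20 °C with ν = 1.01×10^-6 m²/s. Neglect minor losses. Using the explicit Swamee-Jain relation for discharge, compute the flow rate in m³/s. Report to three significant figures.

Q ≈ 0.469 m³/s

Swamee-Jain (Type II): Q = -0.965·√(gD⁵h_f/L)·ln[ε/(3.7D) + √(3.17ν²L/(gD³h_f))]
√(gD⁵h_f/L) = √(9.81·0.447⁵·47.2/2200) = 0.06129
ε/(3.7D) = 3.45×10^-4; √(3.17ν²L/(gD³h_f)) = 1.31×10^-5
Q = -0.965·0.06129·ln(3.578×10^-4) = 0.4693 m³/s
Check: V = 2.99 m/s, Re = 1.32×10^6, f = 0.02112, h_f = 47.4 m ≈ 47.2 m ✓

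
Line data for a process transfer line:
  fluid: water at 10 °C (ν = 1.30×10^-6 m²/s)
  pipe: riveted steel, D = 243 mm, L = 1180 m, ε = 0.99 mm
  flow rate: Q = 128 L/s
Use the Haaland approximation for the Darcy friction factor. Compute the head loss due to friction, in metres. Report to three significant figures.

h_f ≈ 54.3 m

V = 4Q/(πD²) = 4·0.128/(π·0.243²) = 2.760 m/s
Re = VD/ν = 2.760·0.243/1.30×10^-6 = 5.16×10^5 → turbulent
ε/D = 0.99/243 = 0.00407
Haaland: f = 0.02882
h_f = f(L/D)V²/(2g) = 0.02882·(1180/0.243)·2.760²/(2·9.81) = 54.33 m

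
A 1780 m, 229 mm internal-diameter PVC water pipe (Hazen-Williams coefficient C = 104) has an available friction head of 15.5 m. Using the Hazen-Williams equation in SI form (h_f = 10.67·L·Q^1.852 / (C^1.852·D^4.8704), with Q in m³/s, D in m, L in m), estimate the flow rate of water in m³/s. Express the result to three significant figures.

Q ≈ 0.0463 m³/s

Rearranging: Q = [h_f·C^1.852·D^4.8704 / (10.67·L)]^(1/1.852)
Q = [15.5·104^1.852·0.229^4.8704 / (10.67·1780)]^0.540 = 0.04634 m³/s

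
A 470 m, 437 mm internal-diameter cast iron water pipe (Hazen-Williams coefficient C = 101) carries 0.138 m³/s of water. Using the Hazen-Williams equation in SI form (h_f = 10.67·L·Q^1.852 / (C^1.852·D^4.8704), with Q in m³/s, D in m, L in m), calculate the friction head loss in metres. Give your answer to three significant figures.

h_f ≈ 1.40 m

h_f = 10.67·470·0.138^1.852 / (101^1.852·0.437^4.8704) = 1.401 m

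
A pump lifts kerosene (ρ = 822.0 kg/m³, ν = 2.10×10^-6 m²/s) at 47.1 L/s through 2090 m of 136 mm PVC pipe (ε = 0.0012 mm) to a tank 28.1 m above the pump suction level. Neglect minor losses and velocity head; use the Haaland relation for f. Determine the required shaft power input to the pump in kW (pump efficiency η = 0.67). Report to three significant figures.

V = 4Q/(πD²) = 3.242 m/s; Re = 2.10×10^5; ε/D = 8.82×10^-6; f = 0.01541
h_f = f(L/D)V²/2g = 126.9 m
Total head H = z + h_f = 28.1 + 126.9 = 155.0 m
P_hyd = ρgQH = 822.0·9.81·0.0471·155.0 = 58.86 kW
P_shaft = P_hyd/η = 58.86/0.67 = 87.84 kW

P_shaft ≈ 87.8 kW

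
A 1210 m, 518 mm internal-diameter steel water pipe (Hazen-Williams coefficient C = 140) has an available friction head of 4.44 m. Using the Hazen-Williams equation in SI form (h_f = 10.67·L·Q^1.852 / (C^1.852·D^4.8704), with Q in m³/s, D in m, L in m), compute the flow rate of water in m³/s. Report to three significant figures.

Rearranging: Q = [h_f·C^1.852·D^4.8704 / (10.67·L)]^(1/1.852)
Q = [4.44·140^1.852·0.518^4.8704 / (10.67·1210)]^0.540 = 0.3347 m³/s

Q ≈ 0.335 m³/s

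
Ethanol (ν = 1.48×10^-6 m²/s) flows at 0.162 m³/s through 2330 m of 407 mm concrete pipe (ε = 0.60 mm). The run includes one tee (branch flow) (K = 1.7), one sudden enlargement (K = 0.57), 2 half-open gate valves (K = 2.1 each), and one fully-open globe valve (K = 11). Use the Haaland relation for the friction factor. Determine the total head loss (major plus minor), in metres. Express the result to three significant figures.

V = 4Q/(πD²) = 1.245 m/s; V²/2g = 0.07903 m
Re = 3.42×10^5, ε/D = 0.00147 → f = 0.02225 (Haaland)
Major: h_f = f(L/D)·V²/2g = 0.02225·5725·0.07903 = 10.07 m
Minor: ΣK = 17.5; h_m = ΣK·V²/2g = 1.381 m
Total H_L = 10.07 + 1.381 = 11.45 m

H_L ≈ 11.4 m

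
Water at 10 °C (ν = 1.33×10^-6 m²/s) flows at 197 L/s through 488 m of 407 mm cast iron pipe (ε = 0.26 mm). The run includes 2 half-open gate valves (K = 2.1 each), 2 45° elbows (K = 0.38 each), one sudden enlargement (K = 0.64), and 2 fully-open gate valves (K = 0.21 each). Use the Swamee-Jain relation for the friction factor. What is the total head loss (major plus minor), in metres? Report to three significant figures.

H_L ≈ 3.32 m

V = 4Q/(πD²) = 1.514 m/s; V²/2g = 0.1169 m
Re = 4.63×10^5, ε/D = 6.39×10^-4 → f = 0.01865 (Swamee-Jain)
Major: h_f = f(L/D)·V²/2g = 0.01865·1199·0.1169 = 2.614 m
Minor: ΣK = 6.02; h_m = ΣK·V²/2g = 0.7035 m
Total H_L = 2.614 + 0.7035 = 3.317 m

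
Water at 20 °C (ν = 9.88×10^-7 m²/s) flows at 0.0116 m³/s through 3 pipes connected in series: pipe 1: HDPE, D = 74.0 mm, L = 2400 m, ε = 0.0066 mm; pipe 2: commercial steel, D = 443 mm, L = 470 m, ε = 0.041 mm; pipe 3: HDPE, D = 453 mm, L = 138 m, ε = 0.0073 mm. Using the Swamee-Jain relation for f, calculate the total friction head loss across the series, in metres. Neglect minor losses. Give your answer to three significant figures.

Pipe 1: V = 2.697 m/s, Re = 2.02×10^5, ε/D = 8.92×10^-5, f = 0.01628, h_1 = f(L/D)V²/2g = 195.7 m
Pipe 2: V = 0.07526 m/s, Re = 3.37×10^4, ε/D = 9.26×10^-5, f = 0.02303, h_2 = f(L/D)V²/2g = 0.007055 m
Pipe 3: V = 0.07197 m/s, Re = 3.30×10^4, ε/D = 1.61×10^-5, f = 0.02290, h_3 = f(L/D)V²/2g = 0.001842 m
Series → Q common, losses add: H = Σh = 195.7 m

H ≈ 196 m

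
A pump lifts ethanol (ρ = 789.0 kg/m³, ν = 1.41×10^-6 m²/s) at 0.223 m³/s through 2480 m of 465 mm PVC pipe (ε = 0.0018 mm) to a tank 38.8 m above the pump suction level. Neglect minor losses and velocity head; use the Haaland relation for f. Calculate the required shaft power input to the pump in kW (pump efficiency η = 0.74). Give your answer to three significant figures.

V = 4Q/(πD²) = 1.313 m/s; Re = 4.33×10^5; ε/D = 3.87×10^-6; f = 0.01344
h_f = f(L/D)V²/2g = 6.301 m
Total head H = z + h_f = 38.8 + 6.301 = 45.10 m
P_hyd = ρgQH = 789.0·9.81·0.223·45.10 = 77.85 kW
P_shaft = P_hyd/η = 77.85/0.74 = 105.2 kW

P_shaft ≈ 105 kW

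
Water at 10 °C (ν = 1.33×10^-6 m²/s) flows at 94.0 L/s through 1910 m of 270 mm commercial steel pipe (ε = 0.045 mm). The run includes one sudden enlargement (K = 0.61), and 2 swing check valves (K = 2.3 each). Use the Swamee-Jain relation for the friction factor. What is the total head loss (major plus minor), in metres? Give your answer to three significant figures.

H_L ≈ 16.1 m

V = 4Q/(πD²) = 1.642 m/s; V²/2g = 0.1374 m
Re = 3.33×10^5, ε/D = 1.67×10^-4 → f = 0.01584 (Swamee-Jain)
Major: h_f = f(L/D)·V²/2g = 0.01584·7074·0.1374 = 15.39 m
Minor: ΣK = 5.21; h_m = ΣK·V²/2g = 0.7157 m
Total H_L = 15.39 + 0.7157 = 16.11 m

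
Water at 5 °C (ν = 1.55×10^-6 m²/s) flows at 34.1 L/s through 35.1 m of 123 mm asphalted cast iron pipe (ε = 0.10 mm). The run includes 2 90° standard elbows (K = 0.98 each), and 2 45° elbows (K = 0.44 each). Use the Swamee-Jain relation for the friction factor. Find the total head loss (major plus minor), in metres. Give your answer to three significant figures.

V = 4Q/(πD²) = 2.870 m/s; V²/2g = 0.4198 m
Re = 2.28×10^5, ε/D = 8.13×10^-4 → f = 0.02025 (Swamee-Jain)
Major: h_f = f(L/D)·V²/2g = 0.02025·285.4·0.4198 = 2.425 m
Minor: ΣK = 2.84; h_m = ΣK·V²/2g = 1.192 m
Total H_L = 2.425 + 1.192 = 3.617 m

H_L ≈ 3.62 m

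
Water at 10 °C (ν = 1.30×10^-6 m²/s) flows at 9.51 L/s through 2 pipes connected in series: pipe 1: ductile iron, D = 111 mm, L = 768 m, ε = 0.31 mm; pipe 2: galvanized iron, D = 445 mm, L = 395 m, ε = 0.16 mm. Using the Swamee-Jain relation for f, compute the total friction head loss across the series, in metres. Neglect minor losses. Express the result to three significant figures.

H ≈ 9.37 m

Pipe 1: V = 0.9828 m/s, Re = 8.39×10^4, ε/D = 0.00279, f = 0.02751, h_1 = f(L/D)V²/2g = 9.371 m
Pipe 2: V = 0.06115 m/s, Re = 2.09×10^4, ε/D = 3.60×10^-4, f = 0.02642, h_2 = f(L/D)V²/2g = 0.004468 m
Series → Q common, losses add: H = Σh = 9.375 m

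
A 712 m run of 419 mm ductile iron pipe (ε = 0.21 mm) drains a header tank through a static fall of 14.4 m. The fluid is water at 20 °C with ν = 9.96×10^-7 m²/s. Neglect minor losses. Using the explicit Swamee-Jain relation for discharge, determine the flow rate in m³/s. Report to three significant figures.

Q ≈ 0.430 m³/s

Swamee-Jain (Type II): Q = -0.965·√(gD⁵h_f/L)·ln[ε/(3.7D) + √(3.17ν²L/(gD³h_f))]
√(gD⁵h_f/L) = √(9.81·0.419⁵·14.4/712) = 0.05062
ε/(3.7D) = 1.35×10^-4; √(3.17ν²L/(gD³h_f)) = 1.47×10^-5
Q = -0.965·0.05062·ln(1.501×10^-4) = 0.4300 m³/s
Check: V = 3.12 m/s, Re = 1.31×10^6, f = 0.01718, h_f = 14.5 m ≈ 14.4 m ✓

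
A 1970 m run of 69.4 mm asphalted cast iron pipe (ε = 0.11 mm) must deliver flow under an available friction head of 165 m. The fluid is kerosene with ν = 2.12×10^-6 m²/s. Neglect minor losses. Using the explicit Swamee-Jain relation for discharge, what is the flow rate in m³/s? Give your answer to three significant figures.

Swamee-Jain (Type II): Q = -0.965·√(gD⁵h_f/L)·ln[ε/(3.7D) + √(3.17ν²L/(gD³h_f))]
√(gD⁵h_f/L) = √(9.81·0.0694⁵·165/1970) = 0.001150
ε/(3.7D) = 4.28×10^-4; √(3.17ν²L/(gD³h_f)) = 2.28×10^-4
Q = -0.965·0.001150·ln(6.561×10^-4) = 0.008134 m³/s
Check: V = 2.15 m/s, Re = 7.04×10^4, f = 0.02489, h_f = 167 m ≈ 165 m ✓

Q ≈ 0.00813 m³/s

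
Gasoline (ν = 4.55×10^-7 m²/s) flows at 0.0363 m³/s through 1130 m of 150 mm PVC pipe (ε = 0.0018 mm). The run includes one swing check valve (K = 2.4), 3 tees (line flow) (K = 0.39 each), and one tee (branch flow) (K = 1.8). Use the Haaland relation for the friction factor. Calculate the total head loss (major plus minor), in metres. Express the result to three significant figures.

V = 4Q/(πD²) = 2.054 m/s; V²/2g = 0.2151 m
Re = 6.77×10^5, ε/D = 1.20×10^-5 → f = 0.01255 (Haaland)
Major: h_f = f(L/D)·V²/2g = 0.01255·7533·0.2151 = 20.34 m
Minor: ΣK = 5.37; h_m = ΣK·V²/2g = 1.155 m
Total H_L = 20.34 + 1.155 = 21.49 m

H_L ≈ 21.5 m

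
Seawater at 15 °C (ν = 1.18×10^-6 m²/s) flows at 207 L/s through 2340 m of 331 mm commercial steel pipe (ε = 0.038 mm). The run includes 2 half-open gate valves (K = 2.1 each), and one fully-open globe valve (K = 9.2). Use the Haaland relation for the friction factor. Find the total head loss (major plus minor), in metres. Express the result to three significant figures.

H_L ≈ 33.1 m

V = 4Q/(πD²) = 2.406 m/s; V²/2g = 0.2950 m
Re = 6.75×10^5, ε/D = 1.15×10^-4 → f = 0.01399 (Haaland)
Major: h_f = f(L/D)·V²/2g = 0.01399·7069·0.2950 = 29.18 m
Minor: ΣK = 13.4; h_m = ΣK·V²/2g = 3.952 m
Total H_L = 29.18 + 3.952 = 33.13 m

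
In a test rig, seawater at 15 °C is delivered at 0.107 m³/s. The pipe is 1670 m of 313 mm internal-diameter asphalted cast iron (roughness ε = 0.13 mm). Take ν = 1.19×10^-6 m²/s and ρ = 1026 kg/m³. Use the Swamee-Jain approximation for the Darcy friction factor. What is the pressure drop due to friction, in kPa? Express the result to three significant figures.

V = 4Q/(πD²) = 4·0.107/(π·0.313²) = 1.391 m/s
Re = VD/ν = 1.391·0.313/1.19×10^-6 = 3.66×10^5 → turbulent
ε/D = 0.13/313 = 4.15×10^-4
Swamee-Jain: f = 0.01756
h_f = f(L/D)V²/(2g) = 0.01756·(1670/0.313)·1.391²/(2·9.81) = 9.236 m
Δp = ρg·h_f = 1026·9.81·9.236 = 92.97 kPa

Δp ≈ 93.0 kPa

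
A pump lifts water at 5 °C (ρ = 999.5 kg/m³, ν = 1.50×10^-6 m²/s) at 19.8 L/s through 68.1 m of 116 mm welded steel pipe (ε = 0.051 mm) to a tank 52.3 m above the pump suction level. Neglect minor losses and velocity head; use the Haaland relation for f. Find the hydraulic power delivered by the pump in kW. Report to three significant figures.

P_hyd ≈ 10.5 kW

V = 4Q/(πD²) = 1.874 m/s; Re = 1.45×10^5; ε/D = 4.40×10^-4; f = 0.01893
h_f = f(L/D)V²/2g = 1.988 m
Total head H = z + h_f = 52.3 + 1.988 = 54.29 m
P_hyd = ρgQH = 999.5·9.81·0.0198·54.29 = 10.54 kW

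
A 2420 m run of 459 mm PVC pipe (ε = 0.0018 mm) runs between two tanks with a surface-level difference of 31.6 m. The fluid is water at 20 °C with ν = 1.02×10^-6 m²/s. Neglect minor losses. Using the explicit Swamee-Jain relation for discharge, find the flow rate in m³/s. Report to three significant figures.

Q ≈ 0.540 m³/s

Swamee-Jain (Type II): Q = -0.965·√(gD⁵h_f/L)·ln[ε/(3.7D) + √(3.17ν²L/(gD³h_f))]
√(gD⁵h_f/L) = √(9.81·0.459⁵·31.6/2420) = 0.05109
ε/(3.7D) = 1.06×10^-6; √(3.17ν²L/(gD³h_f)) = 1.63×10^-5
Q = -0.965·0.05109·ln(1.738×10^-5) = 0.5403 m³/s
Check: V = 3.27 m/s, Re = 1.47×10^6, f = 0.01102, h_f = 31.6 m ≈ 31.6 m ✓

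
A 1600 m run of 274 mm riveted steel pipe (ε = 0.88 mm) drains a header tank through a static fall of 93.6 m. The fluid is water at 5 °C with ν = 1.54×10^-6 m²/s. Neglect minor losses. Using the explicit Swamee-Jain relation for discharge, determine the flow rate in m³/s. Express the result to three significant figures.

Q ≈ 0.202 m³/s

Swamee-Jain (Type II): Q = -0.965·√(gD⁵h_f/L)·ln[ε/(3.7D) + √(3.17ν²L/(gD³h_f))]
√(gD⁵h_f/L) = √(9.81·0.274⁵·93.6/1600) = 0.02977
ε/(3.7D) = 8.68×10^-4; √(3.17ν²L/(gD³h_f)) = 2.52×10^-5
Q = -0.965·0.02977·ln(8.933×10^-4) = 0.2017 m³/s
Check: V = 3.42 m/s, Re = 6.09×10^5, f = 0.02698, h_f = 94.0 m ≈ 93.6 m ✓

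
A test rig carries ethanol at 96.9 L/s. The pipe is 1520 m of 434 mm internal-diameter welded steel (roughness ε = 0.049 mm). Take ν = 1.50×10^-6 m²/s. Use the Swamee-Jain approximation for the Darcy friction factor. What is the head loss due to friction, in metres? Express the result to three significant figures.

h_f ≈ 1.27 m

V = 4Q/(πD²) = 4·0.0969/(π·0.434²) = 0.6550 m/s
Re = VD/ν = 0.6550·0.434/1.50×10^-6 = 1.90×10^5 → turbulent
ε/D = 0.049/434 = 1.13×10^-4
Swamee-Jain: f = 0.01663
h_f = f(L/D)V²/(2g) = 0.01663·(1520/0.434)·0.6550²/(2·9.81) = 1.274 m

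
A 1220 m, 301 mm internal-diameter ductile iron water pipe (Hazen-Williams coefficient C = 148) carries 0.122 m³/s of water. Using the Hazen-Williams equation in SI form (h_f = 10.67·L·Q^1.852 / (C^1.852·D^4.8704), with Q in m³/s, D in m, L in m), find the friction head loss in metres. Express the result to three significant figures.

h_f = 10.67·1220·0.122^1.852 / (148^1.852·0.301^4.8704) = 8.765 m

h_f ≈ 8.76 m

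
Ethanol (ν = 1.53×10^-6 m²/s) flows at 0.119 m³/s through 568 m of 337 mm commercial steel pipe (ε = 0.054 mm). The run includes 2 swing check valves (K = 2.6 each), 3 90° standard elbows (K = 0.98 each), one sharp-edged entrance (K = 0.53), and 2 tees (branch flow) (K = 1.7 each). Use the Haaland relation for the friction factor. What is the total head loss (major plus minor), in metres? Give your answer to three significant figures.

H_L ≈ 3.51 m

V = 4Q/(πD²) = 1.334 m/s; V²/2g = 0.09072 m
Re = 2.94×10^5, ε/D = 1.60×10^-4 → f = 0.01578 (Haaland)
Major: h_f = f(L/D)·V²/2g = 0.01578·1685·0.09072 = 2.413 m
Minor: ΣK = 12.1; h_m = ΣK·V²/2g = 1.095 m
Total H_L = 2.413 + 1.095 = 3.508 m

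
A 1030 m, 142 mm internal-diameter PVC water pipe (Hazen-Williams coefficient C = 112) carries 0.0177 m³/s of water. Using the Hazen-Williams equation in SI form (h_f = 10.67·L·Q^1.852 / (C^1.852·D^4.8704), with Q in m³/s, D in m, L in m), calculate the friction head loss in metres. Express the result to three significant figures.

h_f = 10.67·1030·0.0177^1.852 / (112^1.852·0.142^4.8704) = 13.48 m

h_f ≈ 13.5 m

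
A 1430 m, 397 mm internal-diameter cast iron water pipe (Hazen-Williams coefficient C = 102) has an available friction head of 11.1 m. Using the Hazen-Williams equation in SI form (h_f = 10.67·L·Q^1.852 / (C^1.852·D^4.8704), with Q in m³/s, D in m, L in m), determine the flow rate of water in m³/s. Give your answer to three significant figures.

Q ≈ 0.182 m³/s

Rearranging: Q = [h_f·C^1.852·D^4.8704 / (10.67·L)]^(1/1.852)
Q = [11.1·102^1.852·0.397^4.8704 / (10.67·1430)]^0.540 = 0.1816 m³/s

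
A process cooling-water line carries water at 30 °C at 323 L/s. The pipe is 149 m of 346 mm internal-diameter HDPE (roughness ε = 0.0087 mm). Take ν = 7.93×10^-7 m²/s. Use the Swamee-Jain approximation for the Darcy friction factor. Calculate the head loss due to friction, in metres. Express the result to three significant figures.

h_f ≈ 3.00 m

V = 4Q/(πD²) = 4·0.323/(π·0.346²) = 3.435 m/s
Re = VD/ν = 3.435·0.346/7.93×10^-7 = 1.50×10^6 → turbulent
ε/D = 0.0087/346 = 2.51×10^-5
Swamee-Jain: f = 0.01159
h_f = f(L/D)V²/(2g) = 0.01159·(149/0.346)·3.435²/(2·9.81) = 3.002 m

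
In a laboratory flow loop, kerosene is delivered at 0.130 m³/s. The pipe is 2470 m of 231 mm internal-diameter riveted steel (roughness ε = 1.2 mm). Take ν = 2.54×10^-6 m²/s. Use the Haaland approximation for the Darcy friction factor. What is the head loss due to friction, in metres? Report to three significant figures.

h_f ≈ 163 m

V = 4Q/(πD²) = 4·0.130/(π·0.231²) = 3.102 m/s
Re = VD/ν = 3.102·0.231/2.54×10^-6 = 2.82×10^5 → turbulent
ε/D = 1.2/231 = 0.00519
Haaland: f = 0.03108
h_f = f(L/D)V²/(2g) = 0.03108·(2470/0.231)·3.102²/(2·9.81) = 163.0 m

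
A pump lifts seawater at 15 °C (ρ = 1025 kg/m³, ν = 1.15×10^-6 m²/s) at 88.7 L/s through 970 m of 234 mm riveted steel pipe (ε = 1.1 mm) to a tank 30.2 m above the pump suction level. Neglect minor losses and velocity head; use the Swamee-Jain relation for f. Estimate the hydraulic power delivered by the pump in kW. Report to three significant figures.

P_hyd ≈ 51.1 kW

V = 4Q/(πD²) = 2.063 m/s; Re = 4.20×10^5; ε/D = 0.00470; f = 0.03016
h_f = f(L/D)V²/2g = 27.10 m
Total head H = z + h_f = 30.2 + 27.10 = 57.30 m
P_hyd = ρgQH = 1025·9.81·0.0887·57.30 = 51.11 kW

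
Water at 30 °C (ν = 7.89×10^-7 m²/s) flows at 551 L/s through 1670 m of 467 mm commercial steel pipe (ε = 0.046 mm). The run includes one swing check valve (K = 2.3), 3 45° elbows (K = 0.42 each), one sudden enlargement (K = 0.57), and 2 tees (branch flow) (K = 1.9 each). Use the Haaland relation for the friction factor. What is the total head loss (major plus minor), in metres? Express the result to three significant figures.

H_L ≈ 28.2 m

V = 4Q/(πD²) = 3.217 m/s; V²/2g = 0.5274 m
Re = 1.90×10^6, ε/D = 9.85×10^-5 → f = 0.01274 (Haaland)
Major: h_f = f(L/D)·V²/2g = 0.01274·3576·0.5274 = 24.03 m
Minor: ΣK = 7.93; h_m = ΣK·V²/2g = 4.182 m
Total H_L = 24.03 + 4.182 = 28.22 m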